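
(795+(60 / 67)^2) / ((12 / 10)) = 5953925 / 8978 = 663.17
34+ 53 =87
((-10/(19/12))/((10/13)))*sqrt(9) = -468/19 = -24.63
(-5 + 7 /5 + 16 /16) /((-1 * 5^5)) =13 /15625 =0.00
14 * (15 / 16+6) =777 / 8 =97.12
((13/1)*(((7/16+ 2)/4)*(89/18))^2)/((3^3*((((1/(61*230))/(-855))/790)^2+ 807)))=1205887581634391589578125/222636568799270479104003072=0.01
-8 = -8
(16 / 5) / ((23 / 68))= 1088 / 115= 9.46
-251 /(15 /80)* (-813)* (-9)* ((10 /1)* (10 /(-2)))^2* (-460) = 11264277600000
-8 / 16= -1 / 2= -0.50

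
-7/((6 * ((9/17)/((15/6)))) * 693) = -85/10692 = -0.01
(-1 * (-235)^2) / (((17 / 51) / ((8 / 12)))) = -110450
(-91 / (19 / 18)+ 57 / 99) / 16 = -53693 / 10032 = -5.35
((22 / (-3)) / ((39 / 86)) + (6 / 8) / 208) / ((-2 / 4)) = 121061 / 3744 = 32.33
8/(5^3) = 8/125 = 0.06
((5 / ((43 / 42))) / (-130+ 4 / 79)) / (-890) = 553 / 13095994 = 0.00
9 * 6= 54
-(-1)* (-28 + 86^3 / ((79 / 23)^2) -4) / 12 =28022826 / 6241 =4490.12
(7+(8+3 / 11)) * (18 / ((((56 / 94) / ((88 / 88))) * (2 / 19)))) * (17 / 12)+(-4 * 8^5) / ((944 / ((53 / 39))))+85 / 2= 6064.22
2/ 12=1/ 6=0.17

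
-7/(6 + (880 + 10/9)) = -0.01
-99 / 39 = -33 / 13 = -2.54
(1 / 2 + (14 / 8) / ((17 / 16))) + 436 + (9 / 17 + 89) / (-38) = 435.79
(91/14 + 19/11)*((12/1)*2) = 2172/11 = 197.45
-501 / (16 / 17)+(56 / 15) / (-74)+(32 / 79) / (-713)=-266279586401 / 500183760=-532.36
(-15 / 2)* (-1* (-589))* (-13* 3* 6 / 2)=1033695 / 2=516847.50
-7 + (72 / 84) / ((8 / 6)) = -89 / 14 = -6.36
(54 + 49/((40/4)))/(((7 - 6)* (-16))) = -589/160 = -3.68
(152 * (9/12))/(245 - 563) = -19/53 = -0.36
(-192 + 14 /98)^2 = 1803649 /49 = 36809.16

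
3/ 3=1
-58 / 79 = -0.73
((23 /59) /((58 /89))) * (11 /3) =22517 /10266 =2.19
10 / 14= 5 / 7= 0.71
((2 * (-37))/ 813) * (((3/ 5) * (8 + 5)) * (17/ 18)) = -8177/ 12195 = -0.67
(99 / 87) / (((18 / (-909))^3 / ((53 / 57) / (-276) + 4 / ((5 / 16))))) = -11407918186313 / 6083040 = -1875364.65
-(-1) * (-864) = -864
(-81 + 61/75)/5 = -6014/375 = -16.04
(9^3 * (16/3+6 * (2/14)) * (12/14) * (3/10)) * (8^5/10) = 931627008/245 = 3802559.22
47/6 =7.83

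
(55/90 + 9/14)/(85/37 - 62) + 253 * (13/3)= 152570498/139167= 1096.31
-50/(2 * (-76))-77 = -76.67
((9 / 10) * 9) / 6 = 27 / 20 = 1.35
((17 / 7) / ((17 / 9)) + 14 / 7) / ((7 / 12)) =276 / 49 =5.63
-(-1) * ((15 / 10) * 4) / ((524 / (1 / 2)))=3 / 524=0.01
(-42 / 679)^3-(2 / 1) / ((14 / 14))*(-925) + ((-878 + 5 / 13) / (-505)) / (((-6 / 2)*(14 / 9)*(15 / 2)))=387951999046093 / 209709438575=1849.95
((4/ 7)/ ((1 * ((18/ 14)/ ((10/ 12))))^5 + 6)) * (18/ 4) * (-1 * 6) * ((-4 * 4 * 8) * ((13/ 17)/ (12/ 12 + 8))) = 24970400000/ 2193839443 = 11.38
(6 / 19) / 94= 0.00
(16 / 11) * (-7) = -112 / 11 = -10.18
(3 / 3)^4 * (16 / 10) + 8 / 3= 64 / 15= 4.27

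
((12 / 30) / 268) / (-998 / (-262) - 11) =-131 / 631140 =-0.00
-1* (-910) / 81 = 910 / 81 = 11.23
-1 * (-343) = 343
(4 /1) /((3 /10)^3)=4000 /27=148.15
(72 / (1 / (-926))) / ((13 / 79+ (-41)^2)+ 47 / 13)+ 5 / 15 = -203686163 / 5190807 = -39.24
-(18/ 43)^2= -324/ 1849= -0.18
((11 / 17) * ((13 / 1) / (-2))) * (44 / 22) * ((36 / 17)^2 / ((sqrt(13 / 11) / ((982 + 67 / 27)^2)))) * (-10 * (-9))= -3026750015.45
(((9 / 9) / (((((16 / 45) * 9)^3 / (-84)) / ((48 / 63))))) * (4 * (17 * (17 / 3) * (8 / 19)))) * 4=-72250 / 57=-1267.54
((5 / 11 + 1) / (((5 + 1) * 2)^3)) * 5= 5 / 1188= 0.00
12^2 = 144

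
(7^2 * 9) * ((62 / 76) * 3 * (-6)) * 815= -100276785 / 19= -5277725.53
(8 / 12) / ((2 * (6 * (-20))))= -1 / 360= -0.00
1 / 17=0.06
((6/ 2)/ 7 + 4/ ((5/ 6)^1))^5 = 205236901143/ 52521875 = 3907.65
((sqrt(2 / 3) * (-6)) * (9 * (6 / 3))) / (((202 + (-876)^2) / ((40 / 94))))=-360 * sqrt(6) / 18038083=-0.00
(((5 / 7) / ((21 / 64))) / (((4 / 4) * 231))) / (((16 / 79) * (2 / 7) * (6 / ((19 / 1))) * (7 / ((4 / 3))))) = 30020 / 305613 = 0.10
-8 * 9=-72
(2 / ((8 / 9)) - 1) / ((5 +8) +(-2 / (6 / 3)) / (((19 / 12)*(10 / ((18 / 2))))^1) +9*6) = 475 / 25244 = 0.02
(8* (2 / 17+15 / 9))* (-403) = -293384 / 51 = -5752.63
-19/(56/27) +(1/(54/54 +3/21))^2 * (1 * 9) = -1017/448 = -2.27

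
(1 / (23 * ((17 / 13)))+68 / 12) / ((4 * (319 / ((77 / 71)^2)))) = 0.01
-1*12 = -12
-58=-58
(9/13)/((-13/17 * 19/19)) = -153/169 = -0.91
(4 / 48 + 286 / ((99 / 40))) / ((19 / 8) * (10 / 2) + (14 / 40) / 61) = 2539430 / 260901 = 9.73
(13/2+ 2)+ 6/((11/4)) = 10.68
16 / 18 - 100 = -892 / 9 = -99.11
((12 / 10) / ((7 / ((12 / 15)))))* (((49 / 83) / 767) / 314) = 84 / 249869425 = 0.00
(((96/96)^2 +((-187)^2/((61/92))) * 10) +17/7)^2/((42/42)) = 50715861532926976/182329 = 278155759823.87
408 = 408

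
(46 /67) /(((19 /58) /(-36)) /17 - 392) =-1632816 /932268217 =-0.00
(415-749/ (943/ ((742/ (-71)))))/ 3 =28341253/ 200859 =141.10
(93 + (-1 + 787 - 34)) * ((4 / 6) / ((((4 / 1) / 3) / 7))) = 5915 / 2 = 2957.50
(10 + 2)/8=3/2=1.50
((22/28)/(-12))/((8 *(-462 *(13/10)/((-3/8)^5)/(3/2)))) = -405/2671771648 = -0.00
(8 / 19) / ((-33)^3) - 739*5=-2522957093 / 682803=-3695.00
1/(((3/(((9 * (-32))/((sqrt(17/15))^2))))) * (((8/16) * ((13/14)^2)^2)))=-110638080/485537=-227.87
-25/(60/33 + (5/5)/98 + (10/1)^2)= -26950/109771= -0.25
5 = 5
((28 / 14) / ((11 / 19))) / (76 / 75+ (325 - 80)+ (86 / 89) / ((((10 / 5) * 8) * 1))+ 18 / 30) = 106800 / 7626113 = 0.01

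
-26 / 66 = -13 / 33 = -0.39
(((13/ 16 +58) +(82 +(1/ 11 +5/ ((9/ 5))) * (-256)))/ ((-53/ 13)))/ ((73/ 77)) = 85559747/ 557136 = 153.57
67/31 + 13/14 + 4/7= 227/62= 3.66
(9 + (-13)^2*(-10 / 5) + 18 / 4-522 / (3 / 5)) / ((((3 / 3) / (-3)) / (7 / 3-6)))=-26279 / 2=-13139.50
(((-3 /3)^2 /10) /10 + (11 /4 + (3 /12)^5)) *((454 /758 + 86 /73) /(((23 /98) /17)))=578940225409 /1629032960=355.39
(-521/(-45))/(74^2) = 521/246420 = 0.00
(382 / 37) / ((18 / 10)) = 1910 / 333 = 5.74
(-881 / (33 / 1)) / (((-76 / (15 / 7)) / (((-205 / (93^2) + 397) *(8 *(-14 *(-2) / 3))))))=120994707520 / 5422923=22311.71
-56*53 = -2968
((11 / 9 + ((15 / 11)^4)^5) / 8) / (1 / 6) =750032826753985987779209 / 2018249984797680027603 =371.63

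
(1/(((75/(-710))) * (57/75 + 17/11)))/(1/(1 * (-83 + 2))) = 105435/317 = 332.60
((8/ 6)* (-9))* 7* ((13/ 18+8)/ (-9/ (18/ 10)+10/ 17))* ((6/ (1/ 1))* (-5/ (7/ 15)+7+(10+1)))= 181492/ 25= 7259.68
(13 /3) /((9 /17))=221 /27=8.19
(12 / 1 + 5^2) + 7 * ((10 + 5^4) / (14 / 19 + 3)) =87082 / 71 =1226.51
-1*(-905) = 905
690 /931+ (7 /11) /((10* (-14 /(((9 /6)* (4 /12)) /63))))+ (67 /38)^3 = 1035169369 /166365045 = 6.22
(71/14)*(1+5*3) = 568/7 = 81.14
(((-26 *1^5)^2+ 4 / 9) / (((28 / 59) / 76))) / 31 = 6824648 / 1953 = 3494.44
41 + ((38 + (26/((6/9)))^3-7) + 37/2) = 118819/2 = 59409.50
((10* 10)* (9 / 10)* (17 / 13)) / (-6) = -255 / 13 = -19.62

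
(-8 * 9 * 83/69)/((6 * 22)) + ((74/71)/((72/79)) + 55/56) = 13304807/9053352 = 1.47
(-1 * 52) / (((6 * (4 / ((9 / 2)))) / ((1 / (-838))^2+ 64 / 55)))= -11.35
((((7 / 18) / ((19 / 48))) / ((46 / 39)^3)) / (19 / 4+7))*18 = 9965592 / 10865131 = 0.92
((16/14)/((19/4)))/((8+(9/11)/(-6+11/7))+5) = 5456/290605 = 0.02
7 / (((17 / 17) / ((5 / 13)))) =35 / 13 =2.69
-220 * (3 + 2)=-1100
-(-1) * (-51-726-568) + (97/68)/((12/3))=-365743/272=-1344.64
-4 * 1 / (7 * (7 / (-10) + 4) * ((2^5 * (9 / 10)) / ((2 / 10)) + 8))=-5 / 4389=-0.00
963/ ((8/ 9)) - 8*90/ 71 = 609597/ 568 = 1073.23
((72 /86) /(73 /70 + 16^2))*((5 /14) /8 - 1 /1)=-4815 /1547398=-0.00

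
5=5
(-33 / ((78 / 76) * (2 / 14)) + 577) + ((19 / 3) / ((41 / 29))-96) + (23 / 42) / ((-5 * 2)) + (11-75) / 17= 325486159 / 1268540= 256.58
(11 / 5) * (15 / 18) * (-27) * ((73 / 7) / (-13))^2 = -527571 / 16562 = -31.85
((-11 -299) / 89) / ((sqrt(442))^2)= -155 / 19669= -0.01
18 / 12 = 3 / 2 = 1.50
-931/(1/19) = -17689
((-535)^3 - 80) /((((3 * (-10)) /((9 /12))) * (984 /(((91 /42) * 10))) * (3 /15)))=1105942175 /2624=421471.87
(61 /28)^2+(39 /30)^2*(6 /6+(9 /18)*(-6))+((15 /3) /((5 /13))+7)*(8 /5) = 653977 /19600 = 33.37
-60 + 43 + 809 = 792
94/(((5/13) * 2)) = 611/5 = 122.20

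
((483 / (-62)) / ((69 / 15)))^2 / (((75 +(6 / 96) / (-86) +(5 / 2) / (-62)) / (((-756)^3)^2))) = 708056336524718606745600 / 99120919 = 7143359279434431.06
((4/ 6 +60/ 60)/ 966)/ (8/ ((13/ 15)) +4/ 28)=65/ 353142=0.00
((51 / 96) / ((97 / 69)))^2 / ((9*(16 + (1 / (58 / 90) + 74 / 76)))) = 84237431 / 98347384320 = 0.00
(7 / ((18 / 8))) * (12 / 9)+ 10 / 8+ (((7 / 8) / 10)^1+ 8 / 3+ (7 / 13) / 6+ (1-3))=175277 / 28080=6.24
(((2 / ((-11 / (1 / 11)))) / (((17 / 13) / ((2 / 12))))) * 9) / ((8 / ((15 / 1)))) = -585 / 16456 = -0.04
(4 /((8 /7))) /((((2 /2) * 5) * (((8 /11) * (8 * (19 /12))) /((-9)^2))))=18711 /3040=6.15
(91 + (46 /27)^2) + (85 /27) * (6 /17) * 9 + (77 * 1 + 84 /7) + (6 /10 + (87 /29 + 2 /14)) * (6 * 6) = 327.65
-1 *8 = -8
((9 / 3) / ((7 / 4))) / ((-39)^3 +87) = -1 / 34552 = -0.00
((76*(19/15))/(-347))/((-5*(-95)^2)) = 4/650625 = 0.00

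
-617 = -617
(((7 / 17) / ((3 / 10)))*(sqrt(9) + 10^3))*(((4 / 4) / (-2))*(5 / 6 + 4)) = -59885 / 18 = -3326.94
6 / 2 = 3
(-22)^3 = -10648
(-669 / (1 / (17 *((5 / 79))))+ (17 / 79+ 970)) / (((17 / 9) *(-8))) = -16.57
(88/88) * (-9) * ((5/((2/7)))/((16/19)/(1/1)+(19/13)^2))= -1011465/19126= -52.88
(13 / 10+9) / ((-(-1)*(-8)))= -103 / 80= -1.29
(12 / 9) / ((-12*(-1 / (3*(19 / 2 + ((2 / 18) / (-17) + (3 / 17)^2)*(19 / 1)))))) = 51851 / 15606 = 3.32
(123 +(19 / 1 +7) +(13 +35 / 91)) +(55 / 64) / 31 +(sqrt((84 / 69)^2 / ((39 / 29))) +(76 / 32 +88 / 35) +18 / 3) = 28 * sqrt(1131) / 897 +156442841 / 902720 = 174.35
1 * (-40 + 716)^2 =456976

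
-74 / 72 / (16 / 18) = -37 / 32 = -1.16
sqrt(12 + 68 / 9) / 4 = sqrt(11) / 3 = 1.11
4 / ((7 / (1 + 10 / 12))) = 22 / 21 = 1.05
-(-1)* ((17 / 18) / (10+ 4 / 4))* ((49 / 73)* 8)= 3332 / 7227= 0.46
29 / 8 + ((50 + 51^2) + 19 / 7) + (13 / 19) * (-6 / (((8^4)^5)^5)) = 359970865800744560668136234713741968560023199966663196779679951985538867273909754568330836967151 / 135462892426243324736851638279223647709922648178784760667303339882066356434261890961195925504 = 2657.34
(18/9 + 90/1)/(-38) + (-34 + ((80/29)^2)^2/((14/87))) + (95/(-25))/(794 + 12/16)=16677100353168/51559199615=323.46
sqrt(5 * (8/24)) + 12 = sqrt(15)/3 + 12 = 13.29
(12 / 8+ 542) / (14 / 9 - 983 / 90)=-16305 / 281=-58.02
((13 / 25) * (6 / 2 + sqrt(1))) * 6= 12.48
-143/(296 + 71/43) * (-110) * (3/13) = 156090/12799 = 12.20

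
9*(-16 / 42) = -24 / 7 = -3.43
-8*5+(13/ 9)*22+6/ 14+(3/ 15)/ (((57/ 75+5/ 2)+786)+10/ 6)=-58249859/ 7474257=-7.79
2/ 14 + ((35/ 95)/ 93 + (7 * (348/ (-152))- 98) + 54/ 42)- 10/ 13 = -113.36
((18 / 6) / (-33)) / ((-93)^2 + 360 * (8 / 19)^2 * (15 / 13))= -4693 / 450288927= -0.00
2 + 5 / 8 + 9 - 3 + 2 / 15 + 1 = 1171 / 120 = 9.76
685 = 685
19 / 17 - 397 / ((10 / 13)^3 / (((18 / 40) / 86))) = -100767977 / 29240000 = -3.45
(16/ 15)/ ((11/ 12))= 64/ 55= 1.16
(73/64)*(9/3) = 219/64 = 3.42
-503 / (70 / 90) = -4527 / 7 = -646.71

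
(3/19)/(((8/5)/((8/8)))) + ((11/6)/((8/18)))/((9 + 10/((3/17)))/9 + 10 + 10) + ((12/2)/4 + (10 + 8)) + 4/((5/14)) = 393991/12730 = 30.95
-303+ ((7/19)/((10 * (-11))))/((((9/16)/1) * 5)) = -14248631/47025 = -303.00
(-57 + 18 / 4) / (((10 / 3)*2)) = -63 / 8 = -7.88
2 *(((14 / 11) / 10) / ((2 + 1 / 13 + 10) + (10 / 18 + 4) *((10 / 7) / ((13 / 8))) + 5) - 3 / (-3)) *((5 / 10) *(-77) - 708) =-1426356959 / 949630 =-1502.01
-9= -9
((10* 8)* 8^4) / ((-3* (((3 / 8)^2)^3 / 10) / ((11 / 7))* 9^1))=-68579325.53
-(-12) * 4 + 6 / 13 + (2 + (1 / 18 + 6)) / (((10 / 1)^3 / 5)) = 453977 / 9360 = 48.50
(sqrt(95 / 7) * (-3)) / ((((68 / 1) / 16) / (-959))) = 1644 * sqrt(665) / 17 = 2493.81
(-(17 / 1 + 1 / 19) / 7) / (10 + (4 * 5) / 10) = -27 / 133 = -0.20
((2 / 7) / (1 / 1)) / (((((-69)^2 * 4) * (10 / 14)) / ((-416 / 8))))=-26 / 23805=-0.00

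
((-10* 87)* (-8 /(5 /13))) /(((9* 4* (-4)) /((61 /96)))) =-22997 /288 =-79.85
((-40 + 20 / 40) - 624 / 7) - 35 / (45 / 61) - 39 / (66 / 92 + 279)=-95235391 / 540414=-176.23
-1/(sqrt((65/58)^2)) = -58/65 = -0.89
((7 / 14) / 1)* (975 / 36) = 325 / 24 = 13.54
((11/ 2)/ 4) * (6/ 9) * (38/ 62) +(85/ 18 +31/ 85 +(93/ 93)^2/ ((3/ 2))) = 599081/ 94860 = 6.32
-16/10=-8/5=-1.60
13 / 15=0.87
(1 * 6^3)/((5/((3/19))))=648/95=6.82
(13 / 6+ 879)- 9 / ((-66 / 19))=29164 / 33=883.76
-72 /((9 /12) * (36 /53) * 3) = -424 /9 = -47.11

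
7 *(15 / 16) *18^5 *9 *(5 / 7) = 79716150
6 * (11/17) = 66/17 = 3.88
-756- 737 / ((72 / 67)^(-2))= -107676 / 67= -1607.10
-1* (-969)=969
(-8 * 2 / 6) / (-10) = 4 / 15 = 0.27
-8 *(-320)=2560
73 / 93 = 0.78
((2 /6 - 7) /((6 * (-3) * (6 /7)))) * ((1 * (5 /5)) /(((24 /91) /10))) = 15925 /972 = 16.38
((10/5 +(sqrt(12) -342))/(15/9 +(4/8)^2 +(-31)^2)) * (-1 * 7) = 5712/2311 -168 * sqrt(3)/11555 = 2.45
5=5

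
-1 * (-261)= 261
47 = 47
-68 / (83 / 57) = -3876 / 83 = -46.70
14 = 14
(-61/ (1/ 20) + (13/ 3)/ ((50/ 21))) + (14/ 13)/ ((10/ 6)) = -791397/ 650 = -1217.53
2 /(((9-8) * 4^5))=1 /512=0.00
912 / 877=1.04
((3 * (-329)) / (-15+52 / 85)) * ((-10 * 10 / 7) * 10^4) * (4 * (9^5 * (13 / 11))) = -36800517780000000 / 13453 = -2735487830223.74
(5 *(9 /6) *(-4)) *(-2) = 60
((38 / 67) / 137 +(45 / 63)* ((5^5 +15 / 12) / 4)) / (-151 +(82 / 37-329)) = -1.17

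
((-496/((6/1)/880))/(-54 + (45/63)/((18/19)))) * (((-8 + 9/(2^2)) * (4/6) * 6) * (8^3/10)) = -10793975808/6709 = -1608879.98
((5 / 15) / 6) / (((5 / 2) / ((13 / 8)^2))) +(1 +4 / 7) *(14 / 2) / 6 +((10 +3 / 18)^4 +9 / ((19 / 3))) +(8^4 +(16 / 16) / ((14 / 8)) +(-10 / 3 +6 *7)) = 14822.07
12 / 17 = 0.71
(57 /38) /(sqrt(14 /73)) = 3 * sqrt(1022) /28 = 3.43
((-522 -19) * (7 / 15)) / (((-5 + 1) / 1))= 3787 / 60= 63.12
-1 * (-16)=16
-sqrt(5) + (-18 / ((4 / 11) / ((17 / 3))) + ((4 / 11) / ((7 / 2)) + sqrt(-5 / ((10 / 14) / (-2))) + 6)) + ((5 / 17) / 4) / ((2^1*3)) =-272.88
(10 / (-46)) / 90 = -1 / 414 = -0.00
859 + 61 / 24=20677 / 24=861.54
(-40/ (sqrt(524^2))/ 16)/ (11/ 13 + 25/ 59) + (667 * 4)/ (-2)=-1361687003/ 1020752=-1334.00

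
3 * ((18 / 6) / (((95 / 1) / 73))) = 657 / 95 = 6.92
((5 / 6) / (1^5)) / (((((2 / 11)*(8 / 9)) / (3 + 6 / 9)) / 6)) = 113.44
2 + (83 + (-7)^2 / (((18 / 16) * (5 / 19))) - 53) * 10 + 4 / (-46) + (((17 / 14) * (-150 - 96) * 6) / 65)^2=2717.33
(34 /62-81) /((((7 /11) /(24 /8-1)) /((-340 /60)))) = 932756 /651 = 1432.80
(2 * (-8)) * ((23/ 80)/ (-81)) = 23/ 405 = 0.06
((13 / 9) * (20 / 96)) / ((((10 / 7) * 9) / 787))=71617 / 3888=18.42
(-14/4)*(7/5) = -49/10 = -4.90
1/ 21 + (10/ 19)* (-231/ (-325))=0.42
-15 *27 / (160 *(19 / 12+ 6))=-243 / 728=-0.33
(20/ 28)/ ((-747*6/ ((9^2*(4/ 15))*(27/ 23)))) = -54/ 13363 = -0.00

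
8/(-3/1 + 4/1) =8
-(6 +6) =-12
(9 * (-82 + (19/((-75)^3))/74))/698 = -2559937519/2421187500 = -1.06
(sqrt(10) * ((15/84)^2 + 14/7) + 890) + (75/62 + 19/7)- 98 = 1593 * sqrt(10)/784 + 345431/434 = 802.35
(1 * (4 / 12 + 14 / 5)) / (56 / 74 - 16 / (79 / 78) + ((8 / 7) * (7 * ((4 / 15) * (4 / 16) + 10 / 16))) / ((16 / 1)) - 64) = -2198096 / 55206031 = -0.04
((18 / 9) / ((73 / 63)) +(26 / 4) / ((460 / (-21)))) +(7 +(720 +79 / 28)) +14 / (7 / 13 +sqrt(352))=9464*sqrt(22) / 59439 +20433078182813 / 27943462680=731.98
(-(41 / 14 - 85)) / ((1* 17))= 1149 / 238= 4.83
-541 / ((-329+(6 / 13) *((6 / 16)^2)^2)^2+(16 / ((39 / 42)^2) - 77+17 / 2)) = -383481020416 / 76685607433897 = -0.01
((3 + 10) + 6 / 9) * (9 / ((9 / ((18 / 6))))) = 41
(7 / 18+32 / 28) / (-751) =-193 / 94626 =-0.00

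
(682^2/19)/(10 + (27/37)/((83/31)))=1428395804/599393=2383.07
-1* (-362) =362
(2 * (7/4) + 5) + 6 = 29/2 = 14.50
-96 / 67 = -1.43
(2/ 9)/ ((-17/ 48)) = -32/ 51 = -0.63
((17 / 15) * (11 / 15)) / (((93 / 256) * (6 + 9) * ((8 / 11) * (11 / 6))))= 0.11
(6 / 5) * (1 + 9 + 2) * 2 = 144 / 5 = 28.80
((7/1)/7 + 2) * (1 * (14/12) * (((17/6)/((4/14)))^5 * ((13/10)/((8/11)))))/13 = 1837492318123/39813120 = 46152.93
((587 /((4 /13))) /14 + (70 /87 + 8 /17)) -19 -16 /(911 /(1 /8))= 8944222751 /75452664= 118.54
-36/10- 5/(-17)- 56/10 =-757/85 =-8.91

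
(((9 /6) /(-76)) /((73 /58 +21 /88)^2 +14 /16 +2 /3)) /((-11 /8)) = 5328576 /1404506201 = 0.00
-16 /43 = -0.37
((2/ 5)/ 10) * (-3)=-3/ 25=-0.12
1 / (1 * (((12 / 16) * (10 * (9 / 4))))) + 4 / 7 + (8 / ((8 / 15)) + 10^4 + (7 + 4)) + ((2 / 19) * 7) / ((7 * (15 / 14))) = 180029918 / 17955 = 10026.73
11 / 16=0.69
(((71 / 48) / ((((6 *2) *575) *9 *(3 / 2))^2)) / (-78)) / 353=-71 / 11467698437520000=-0.00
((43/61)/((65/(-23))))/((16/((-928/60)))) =28681/118950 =0.24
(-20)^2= 400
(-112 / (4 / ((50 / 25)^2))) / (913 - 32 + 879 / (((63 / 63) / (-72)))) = 112 / 62407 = 0.00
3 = 3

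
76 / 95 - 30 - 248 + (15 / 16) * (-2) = -11163 / 40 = -279.08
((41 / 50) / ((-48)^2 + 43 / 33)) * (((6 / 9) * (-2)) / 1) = -902 / 1901875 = -0.00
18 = 18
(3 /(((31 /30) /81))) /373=7290 /11563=0.63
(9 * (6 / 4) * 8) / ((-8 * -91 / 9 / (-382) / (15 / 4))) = -1912.62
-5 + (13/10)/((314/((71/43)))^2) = -9115134667/1823040040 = -5.00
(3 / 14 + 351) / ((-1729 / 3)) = -14751 / 24206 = -0.61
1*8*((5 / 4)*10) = 100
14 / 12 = 7 / 6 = 1.17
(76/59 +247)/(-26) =-14649/1534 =-9.55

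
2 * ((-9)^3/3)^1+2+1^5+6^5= 7293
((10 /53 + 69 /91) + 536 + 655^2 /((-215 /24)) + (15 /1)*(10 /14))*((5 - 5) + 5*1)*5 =-245463036250 /207389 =-1183587.54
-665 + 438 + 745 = 518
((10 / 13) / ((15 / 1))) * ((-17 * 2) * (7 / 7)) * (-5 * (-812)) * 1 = -276080 / 39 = -7078.97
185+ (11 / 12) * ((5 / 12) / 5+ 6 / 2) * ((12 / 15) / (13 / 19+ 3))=2338733 / 12600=185.61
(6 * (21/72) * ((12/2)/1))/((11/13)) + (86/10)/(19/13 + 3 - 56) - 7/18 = 3931159/331650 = 11.85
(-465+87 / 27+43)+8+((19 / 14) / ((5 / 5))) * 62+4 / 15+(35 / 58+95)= -4216073 / 18270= -230.76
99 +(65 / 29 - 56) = 1312 / 29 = 45.24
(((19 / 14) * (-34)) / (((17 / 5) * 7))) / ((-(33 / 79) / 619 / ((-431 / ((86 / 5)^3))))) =-250281430625 / 1028502552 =-243.35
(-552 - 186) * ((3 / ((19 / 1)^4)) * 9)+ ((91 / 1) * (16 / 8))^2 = 4316732878 / 130321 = 33123.85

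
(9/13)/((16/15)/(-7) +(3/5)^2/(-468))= -4.52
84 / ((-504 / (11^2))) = -121 / 6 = -20.17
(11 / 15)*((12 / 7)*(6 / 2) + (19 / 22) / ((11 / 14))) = 5287 / 1155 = 4.58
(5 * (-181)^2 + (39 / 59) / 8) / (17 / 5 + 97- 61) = 1962335 / 472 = 4157.49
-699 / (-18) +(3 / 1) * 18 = 557 / 6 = 92.83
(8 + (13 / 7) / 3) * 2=362 / 21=17.24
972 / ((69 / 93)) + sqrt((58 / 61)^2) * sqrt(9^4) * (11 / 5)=1479.52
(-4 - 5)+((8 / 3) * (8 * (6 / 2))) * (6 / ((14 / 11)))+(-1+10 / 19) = 38868 / 133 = 292.24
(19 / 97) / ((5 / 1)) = 0.04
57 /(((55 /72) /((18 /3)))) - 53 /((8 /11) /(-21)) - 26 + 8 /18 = 7732013 /3960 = 1952.53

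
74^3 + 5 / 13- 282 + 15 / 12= 21057069 / 52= 404943.63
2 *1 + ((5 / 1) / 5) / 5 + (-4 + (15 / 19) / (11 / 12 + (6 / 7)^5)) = -32444019 / 26427955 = -1.23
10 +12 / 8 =23 / 2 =11.50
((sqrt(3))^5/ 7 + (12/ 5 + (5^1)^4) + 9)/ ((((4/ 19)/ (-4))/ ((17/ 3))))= -1027786/ 15- 969 * sqrt(3)/ 7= -68758.83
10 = 10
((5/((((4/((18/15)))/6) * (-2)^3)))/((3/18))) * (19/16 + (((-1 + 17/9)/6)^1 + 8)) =-4033/64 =-63.02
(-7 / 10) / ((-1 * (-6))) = -7 / 60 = -0.12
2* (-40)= -80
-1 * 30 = -30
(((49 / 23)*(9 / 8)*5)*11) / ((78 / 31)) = 250635 / 4784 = 52.39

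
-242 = -242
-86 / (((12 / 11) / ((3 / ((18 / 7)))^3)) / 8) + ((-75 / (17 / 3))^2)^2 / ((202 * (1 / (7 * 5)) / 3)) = 10214399025103 / 683285301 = 14948.95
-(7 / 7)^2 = -1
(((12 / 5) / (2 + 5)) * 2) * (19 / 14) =228 / 245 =0.93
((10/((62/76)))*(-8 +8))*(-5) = 0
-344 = -344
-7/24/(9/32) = -28/27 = -1.04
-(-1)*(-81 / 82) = -81 / 82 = -0.99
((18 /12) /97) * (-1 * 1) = -0.02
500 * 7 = 3500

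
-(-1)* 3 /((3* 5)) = 1 /5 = 0.20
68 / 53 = 1.28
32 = 32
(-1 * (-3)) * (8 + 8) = 48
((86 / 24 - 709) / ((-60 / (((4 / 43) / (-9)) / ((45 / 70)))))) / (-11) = 11851 / 689634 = 0.02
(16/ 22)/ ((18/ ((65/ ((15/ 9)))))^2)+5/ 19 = 6917/ 1881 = 3.68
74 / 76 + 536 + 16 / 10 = 102329 / 190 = 538.57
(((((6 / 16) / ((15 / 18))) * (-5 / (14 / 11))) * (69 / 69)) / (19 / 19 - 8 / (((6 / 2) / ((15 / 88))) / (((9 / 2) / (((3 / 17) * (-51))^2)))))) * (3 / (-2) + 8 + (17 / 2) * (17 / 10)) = -4106619 / 108080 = -38.00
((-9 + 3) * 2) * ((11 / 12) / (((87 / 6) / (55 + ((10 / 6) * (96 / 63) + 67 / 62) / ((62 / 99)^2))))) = -1178714119 / 24190292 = -48.73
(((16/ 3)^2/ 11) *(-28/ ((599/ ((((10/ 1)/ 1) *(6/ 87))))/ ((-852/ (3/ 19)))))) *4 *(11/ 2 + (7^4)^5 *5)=14189643246784561638440960/ 19767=717845057256263552306.42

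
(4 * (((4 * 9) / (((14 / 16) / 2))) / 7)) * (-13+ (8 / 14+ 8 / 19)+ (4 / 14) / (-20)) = -18419328 / 32585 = -565.27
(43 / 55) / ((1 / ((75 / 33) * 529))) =113735 / 121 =939.96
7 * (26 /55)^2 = 4732 /3025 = 1.56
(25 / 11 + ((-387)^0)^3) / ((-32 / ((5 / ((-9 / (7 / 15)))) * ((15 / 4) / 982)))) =35 / 345664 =0.00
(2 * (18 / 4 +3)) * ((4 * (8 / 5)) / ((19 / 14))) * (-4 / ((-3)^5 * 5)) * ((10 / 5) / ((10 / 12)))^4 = 7.73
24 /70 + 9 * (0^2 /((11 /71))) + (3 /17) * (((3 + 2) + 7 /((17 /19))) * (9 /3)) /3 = 2.61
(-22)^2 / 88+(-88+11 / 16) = -1309 / 16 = -81.81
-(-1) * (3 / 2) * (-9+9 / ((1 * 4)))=-81 / 8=-10.12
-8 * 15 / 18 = -20 / 3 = -6.67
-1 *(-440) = 440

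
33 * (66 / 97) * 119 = 259182 / 97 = 2671.98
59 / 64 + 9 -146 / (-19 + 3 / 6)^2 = 831939 / 87616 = 9.50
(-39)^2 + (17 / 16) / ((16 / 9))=389529 / 256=1521.60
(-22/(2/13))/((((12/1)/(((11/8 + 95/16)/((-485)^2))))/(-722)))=2013297/7527200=0.27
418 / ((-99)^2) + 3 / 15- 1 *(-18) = 81271 / 4455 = 18.24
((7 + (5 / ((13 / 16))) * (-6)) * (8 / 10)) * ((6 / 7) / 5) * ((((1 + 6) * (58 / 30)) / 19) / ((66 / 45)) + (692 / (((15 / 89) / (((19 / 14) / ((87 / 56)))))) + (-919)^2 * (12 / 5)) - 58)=-344686410177628 / 41366325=-8332536.43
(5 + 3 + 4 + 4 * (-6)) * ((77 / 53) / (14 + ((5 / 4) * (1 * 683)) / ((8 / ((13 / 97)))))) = -2868096 / 4656103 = -0.62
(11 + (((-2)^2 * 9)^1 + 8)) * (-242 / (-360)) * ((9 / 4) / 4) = 1331 / 64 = 20.80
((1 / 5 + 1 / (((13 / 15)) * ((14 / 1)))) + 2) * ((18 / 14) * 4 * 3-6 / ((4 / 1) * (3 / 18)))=18693 / 1274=14.67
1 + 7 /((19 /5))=2.84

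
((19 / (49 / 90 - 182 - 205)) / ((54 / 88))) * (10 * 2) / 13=-167200 / 1356459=-0.12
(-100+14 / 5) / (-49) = 486 / 245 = 1.98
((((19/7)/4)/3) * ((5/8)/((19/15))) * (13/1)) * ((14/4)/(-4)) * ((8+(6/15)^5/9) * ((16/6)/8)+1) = -4022291/864000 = -4.66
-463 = -463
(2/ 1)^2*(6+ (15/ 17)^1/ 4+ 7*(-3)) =-1005/ 17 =-59.12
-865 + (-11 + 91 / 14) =-869.50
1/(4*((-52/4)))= -1/52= -0.02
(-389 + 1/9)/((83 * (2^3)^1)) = -875/1494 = -0.59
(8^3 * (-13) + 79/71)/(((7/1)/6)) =-2834982/497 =-5704.19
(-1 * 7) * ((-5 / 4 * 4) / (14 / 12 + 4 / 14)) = 1470 / 61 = 24.10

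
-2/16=-1/8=-0.12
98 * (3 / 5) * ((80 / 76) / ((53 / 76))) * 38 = 178752 / 53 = 3372.68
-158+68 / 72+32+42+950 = 15605 / 18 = 866.94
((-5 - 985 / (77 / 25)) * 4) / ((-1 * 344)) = 12505 / 3311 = 3.78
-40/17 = -2.35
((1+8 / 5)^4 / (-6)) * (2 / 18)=-28561 / 33750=-0.85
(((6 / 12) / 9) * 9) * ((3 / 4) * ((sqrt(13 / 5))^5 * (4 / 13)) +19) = 10.76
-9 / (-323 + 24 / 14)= 63 / 2249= 0.03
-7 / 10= -0.70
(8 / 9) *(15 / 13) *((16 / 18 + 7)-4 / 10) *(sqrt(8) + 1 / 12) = 674 / 1053 + 5392 *sqrt(2) / 351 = 22.36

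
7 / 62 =0.11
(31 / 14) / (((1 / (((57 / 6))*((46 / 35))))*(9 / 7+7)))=13547 / 4060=3.34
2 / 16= 1 / 8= 0.12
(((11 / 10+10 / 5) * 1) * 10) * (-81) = -2511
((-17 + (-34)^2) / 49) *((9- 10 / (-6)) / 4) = 9112 / 147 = 61.99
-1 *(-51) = 51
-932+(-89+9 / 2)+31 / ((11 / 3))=-22177 / 22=-1008.05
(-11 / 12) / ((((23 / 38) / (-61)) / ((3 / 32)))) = 12749 / 1472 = 8.66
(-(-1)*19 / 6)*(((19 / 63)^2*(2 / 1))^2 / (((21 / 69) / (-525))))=-180.76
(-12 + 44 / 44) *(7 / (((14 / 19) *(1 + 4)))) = -209 / 10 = -20.90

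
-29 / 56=-0.52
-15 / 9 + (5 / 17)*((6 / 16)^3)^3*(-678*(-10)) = -2351686445 / 1711276032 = -1.37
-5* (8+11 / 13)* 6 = -3450 / 13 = -265.38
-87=-87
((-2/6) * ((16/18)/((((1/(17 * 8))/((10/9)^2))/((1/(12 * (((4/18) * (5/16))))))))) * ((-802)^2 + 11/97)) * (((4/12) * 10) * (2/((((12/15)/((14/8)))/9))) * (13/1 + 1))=-184787682016000/2619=-70556579616.65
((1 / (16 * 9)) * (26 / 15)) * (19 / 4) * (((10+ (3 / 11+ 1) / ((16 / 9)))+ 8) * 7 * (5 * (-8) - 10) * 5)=-2636725 / 1408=-1872.67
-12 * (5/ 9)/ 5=-4/ 3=-1.33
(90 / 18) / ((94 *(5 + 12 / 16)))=10 / 1081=0.01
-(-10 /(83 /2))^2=-400 /6889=-0.06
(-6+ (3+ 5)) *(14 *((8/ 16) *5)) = 70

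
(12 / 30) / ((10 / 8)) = 8 / 25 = 0.32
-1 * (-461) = 461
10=10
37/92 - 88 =-8059/92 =-87.60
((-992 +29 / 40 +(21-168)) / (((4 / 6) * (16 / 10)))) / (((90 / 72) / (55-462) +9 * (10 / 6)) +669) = -55593351 / 35633504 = -1.56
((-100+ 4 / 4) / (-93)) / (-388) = -33 / 12028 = -0.00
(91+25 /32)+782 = 27961 /32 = 873.78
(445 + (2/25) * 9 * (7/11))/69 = 122501/18975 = 6.46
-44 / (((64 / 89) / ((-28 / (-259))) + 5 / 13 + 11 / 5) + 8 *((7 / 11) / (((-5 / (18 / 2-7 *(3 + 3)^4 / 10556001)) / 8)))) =18244549037 / 26564805534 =0.69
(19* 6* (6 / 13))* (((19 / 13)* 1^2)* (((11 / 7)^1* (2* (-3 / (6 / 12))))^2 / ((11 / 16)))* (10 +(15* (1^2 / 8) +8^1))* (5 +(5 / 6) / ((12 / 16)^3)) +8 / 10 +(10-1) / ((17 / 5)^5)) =324170460084129324 / 58789179085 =5514117.82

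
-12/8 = -3/2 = -1.50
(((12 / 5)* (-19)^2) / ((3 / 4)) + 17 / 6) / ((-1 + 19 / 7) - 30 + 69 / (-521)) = -40.75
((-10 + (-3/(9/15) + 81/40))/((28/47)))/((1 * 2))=-24393/2240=-10.89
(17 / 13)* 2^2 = 68 / 13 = 5.23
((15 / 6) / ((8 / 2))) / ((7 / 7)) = 5 / 8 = 0.62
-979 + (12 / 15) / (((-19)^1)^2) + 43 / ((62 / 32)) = -53537981 / 55955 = -956.80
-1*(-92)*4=368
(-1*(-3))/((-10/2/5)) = -3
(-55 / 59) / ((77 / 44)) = -220 / 413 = -0.53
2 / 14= 1 / 7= 0.14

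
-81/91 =-0.89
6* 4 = 24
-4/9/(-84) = 1/189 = 0.01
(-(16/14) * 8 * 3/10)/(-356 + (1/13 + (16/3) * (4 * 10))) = 3744/194635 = 0.02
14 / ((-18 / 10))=-70 / 9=-7.78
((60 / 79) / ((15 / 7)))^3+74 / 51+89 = 90.50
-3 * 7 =-21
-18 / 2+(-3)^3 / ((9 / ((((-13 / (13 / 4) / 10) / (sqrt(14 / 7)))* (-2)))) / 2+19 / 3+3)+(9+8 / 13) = -0.95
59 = 59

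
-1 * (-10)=10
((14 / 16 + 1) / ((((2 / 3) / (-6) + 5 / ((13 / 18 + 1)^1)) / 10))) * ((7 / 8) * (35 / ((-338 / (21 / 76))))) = -107659125 / 640350464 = -0.17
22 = 22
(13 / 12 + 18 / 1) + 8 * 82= 8101 / 12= 675.08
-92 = -92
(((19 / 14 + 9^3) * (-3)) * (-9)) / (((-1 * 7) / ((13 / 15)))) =-239265 / 98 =-2441.48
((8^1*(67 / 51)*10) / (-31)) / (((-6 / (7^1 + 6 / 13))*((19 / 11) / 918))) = 17157360 / 7657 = 2240.74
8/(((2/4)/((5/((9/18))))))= 160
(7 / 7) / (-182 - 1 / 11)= -11 / 2003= -0.01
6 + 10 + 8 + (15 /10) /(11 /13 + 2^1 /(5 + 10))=9753 /382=25.53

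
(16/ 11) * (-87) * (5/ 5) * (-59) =82128/ 11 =7466.18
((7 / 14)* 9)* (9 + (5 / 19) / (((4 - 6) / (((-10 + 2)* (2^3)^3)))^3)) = 386547058179 / 38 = 10172291004.71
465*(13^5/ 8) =172651245/ 8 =21581405.62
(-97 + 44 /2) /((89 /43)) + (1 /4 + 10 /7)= -86117 /2492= -34.56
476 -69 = 407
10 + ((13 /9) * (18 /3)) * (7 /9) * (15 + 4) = 3728 /27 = 138.07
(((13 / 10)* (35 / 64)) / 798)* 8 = 13 / 1824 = 0.01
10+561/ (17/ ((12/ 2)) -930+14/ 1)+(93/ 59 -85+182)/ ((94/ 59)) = 18349860/ 257513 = 71.26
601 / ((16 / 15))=9015 / 16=563.44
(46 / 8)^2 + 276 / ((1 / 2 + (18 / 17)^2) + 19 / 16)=9096569 / 69264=131.33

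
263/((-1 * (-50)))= 263/50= 5.26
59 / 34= 1.74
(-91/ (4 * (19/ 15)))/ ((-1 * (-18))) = -455/ 456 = -1.00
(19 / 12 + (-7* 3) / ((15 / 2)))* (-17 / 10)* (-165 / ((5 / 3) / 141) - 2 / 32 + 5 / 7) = -388019747 / 13440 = -28870.52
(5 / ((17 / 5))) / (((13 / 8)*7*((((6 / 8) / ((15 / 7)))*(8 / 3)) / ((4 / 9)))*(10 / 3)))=200 / 10829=0.02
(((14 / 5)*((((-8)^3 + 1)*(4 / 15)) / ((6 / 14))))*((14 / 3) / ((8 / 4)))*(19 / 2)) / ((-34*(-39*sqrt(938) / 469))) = -3330187*sqrt(938) / 447525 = -227.90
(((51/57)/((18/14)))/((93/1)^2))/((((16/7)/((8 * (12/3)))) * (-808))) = -833/597507516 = -0.00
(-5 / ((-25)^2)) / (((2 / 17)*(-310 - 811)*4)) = 17 / 1121000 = 0.00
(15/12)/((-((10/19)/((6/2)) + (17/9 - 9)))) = 855/4744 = 0.18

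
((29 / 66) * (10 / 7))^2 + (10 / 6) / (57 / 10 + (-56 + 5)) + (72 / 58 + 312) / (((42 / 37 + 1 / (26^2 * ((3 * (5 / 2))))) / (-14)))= -192209826038522015 / 49765871087163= -3862.28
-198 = -198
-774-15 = -789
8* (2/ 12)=1.33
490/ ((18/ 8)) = 1960/ 9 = 217.78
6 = 6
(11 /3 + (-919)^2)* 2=5067388 /3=1689129.33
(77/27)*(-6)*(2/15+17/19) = -45122/2565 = -17.59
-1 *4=-4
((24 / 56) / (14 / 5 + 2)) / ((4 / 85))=425 / 224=1.90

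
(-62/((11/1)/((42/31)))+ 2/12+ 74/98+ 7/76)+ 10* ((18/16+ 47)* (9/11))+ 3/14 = 11900302/30723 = 387.34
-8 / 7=-1.14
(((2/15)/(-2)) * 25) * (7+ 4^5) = -1718.33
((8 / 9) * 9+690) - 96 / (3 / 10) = 378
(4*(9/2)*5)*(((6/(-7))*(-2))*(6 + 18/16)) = 1099.29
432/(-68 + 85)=432/17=25.41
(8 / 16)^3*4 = 1 / 2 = 0.50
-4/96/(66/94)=-47/792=-0.06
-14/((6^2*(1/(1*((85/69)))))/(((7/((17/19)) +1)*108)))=-10500/23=-456.52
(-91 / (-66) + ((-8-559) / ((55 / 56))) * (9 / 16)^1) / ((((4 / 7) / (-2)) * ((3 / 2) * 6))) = 125.75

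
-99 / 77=-9 / 7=-1.29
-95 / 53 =-1.79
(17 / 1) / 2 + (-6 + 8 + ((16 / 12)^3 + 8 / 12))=731 / 54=13.54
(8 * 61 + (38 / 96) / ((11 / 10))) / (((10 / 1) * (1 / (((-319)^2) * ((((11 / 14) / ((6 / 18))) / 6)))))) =1952342.33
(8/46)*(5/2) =10/23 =0.43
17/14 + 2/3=79/42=1.88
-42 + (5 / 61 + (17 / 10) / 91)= -2325833 / 55510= -41.90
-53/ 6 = -8.83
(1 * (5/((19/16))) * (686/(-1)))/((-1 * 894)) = 27440/8493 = 3.23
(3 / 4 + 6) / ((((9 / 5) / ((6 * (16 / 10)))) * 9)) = 4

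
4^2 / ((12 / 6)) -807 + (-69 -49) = -917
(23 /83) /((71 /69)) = 1587 /5893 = 0.27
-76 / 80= -19 / 20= -0.95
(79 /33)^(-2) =1089 /6241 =0.17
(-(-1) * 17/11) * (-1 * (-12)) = 204/11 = 18.55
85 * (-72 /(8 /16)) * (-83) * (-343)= -348460560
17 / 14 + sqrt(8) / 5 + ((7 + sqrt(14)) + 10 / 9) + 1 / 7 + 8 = 2*sqrt(2) / 5 + sqrt(14) + 2201 / 126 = 21.78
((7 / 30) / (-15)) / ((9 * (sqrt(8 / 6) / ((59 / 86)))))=-413 * sqrt(3) / 696600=-0.00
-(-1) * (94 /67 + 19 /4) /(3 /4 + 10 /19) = 323 /67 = 4.82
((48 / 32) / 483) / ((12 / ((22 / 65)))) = 11 / 125580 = 0.00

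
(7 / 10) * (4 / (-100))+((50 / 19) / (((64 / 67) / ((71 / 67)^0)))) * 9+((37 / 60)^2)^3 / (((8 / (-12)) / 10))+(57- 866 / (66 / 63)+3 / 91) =-44110894052905571 / 59156697600000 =-745.66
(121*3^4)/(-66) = -297/2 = -148.50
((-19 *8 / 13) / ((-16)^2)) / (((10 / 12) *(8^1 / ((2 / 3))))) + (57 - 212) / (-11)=644591 / 45760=14.09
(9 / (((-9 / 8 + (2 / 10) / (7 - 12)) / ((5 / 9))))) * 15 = -15000 / 233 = -64.38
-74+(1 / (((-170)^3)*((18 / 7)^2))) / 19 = -2238087672049 / 30244428000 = -74.00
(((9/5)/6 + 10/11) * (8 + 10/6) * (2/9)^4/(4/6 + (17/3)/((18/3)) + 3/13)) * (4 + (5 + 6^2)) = 802256/1152063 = 0.70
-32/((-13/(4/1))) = 128/13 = 9.85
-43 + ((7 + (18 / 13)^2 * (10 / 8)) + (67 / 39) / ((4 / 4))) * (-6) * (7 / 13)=-173361 / 2197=-78.91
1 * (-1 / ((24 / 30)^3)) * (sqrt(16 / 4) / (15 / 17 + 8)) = -2125 / 4832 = -0.44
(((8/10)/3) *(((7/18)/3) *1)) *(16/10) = 112/2025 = 0.06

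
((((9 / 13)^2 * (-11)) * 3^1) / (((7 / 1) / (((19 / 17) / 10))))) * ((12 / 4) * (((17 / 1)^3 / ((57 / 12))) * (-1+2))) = -4634982 / 5915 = -783.60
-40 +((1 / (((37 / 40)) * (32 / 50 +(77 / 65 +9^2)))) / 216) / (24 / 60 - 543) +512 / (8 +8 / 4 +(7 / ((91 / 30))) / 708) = 11.18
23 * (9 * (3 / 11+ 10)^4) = 33750803727 / 14641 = 2305225.31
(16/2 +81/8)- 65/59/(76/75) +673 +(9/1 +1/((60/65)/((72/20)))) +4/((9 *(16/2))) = 283699999/403560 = 702.99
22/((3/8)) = 176/3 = 58.67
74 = 74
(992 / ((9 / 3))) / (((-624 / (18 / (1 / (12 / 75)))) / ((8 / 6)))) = -1984 / 975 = -2.03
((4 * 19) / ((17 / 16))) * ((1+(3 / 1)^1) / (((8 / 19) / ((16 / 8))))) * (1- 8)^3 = -7924672 / 17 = -466157.18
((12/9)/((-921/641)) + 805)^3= 10965476523534957451/21093208947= 519858147.29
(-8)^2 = 64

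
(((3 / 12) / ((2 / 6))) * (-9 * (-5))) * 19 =2565 / 4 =641.25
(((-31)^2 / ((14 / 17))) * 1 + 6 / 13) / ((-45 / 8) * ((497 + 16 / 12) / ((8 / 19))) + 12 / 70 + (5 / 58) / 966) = -68022794400 / 387912119933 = -0.18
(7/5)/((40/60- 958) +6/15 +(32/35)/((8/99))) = -147/99290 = -0.00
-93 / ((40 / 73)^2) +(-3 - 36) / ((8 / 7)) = -550197 / 1600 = -343.87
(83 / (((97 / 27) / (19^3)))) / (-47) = -15371019 / 4559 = -3371.58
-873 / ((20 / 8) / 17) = -29682 / 5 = -5936.40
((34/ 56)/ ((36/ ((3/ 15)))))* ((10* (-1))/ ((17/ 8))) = -1/ 63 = -0.02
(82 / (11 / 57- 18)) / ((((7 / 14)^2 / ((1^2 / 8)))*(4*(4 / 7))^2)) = -16359 / 37120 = -0.44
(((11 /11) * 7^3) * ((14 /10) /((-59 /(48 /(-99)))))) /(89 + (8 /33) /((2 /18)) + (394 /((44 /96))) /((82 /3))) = 225008 /6992385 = 0.03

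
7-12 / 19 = 121 / 19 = 6.37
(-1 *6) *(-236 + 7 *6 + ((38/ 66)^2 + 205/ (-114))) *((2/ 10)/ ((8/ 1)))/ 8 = 1617761/ 441408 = 3.67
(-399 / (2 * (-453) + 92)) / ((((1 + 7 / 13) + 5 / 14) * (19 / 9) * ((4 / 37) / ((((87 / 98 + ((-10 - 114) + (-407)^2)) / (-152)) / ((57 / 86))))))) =-27203517549 / 14613280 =-1861.56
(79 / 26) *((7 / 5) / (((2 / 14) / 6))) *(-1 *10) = -23226 / 13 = -1786.62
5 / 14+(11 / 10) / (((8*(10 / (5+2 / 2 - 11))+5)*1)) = 9 / 35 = 0.26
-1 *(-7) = 7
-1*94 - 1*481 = -575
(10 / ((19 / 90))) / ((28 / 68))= 115.04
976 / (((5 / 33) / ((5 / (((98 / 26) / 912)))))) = 381858048 / 49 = 7793021.39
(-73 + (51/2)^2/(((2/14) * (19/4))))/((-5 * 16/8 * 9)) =-1682/171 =-9.84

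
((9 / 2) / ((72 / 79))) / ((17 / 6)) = 237 / 136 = 1.74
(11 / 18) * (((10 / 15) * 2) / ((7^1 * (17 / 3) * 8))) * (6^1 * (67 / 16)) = 0.06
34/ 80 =17/ 40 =0.42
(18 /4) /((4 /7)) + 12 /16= 69 /8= 8.62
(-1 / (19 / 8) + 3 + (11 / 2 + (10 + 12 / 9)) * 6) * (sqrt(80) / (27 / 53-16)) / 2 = -208608 * sqrt(5) / 15599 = -29.90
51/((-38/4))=-102/19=-5.37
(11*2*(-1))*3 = -66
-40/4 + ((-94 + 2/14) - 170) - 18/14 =-1926/7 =-275.14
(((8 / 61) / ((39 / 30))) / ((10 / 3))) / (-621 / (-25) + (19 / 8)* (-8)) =0.01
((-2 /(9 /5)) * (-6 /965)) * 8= 32 /579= 0.06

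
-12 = -12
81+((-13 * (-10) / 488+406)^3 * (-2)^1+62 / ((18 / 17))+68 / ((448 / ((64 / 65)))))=-3988922779261050391 / 29743590240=-134110332.58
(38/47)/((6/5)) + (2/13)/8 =5081/7332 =0.69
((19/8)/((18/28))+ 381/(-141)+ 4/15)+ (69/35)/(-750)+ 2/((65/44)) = 251186171/96232500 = 2.61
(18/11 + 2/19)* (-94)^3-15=-302335711/209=-1446582.35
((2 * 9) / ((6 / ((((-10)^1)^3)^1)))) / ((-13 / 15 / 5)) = 225000 / 13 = 17307.69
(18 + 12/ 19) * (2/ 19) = 708/ 361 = 1.96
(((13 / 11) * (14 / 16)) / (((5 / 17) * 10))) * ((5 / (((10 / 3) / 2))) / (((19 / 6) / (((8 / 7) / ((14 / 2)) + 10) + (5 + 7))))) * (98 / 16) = 7560189 / 167200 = 45.22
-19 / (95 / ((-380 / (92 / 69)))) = 57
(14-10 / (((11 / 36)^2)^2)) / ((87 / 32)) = -530917952 / 1273767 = -416.81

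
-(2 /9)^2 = -4 /81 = -0.05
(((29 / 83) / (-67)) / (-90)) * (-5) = -29 / 100098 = -0.00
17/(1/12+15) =204/181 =1.13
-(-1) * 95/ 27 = 95/ 27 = 3.52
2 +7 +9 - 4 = 14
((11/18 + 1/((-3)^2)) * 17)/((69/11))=2431/1242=1.96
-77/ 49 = -11/ 7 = -1.57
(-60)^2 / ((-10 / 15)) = -5400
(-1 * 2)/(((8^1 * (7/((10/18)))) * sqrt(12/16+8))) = -sqrt(35)/882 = -0.01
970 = 970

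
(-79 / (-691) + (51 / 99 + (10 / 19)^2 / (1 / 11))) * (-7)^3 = -10380927242 / 8231883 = -1261.06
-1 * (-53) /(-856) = -53 /856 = -0.06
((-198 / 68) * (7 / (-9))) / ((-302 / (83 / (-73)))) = 6391 / 749564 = 0.01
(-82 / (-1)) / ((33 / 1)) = 82 / 33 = 2.48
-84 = -84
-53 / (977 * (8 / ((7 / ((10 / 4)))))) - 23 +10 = -254391 / 19540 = -13.02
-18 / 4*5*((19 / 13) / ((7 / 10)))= -4275 / 91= -46.98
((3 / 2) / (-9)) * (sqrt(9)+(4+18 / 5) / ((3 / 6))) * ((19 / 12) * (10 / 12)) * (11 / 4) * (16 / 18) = -19019 / 1944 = -9.78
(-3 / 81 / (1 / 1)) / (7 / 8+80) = -8 / 17469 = -0.00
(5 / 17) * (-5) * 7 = -175 / 17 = -10.29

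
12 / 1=12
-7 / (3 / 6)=-14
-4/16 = -1/4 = -0.25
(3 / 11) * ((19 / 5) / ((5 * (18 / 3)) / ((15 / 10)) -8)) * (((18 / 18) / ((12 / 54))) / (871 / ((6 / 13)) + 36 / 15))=513 / 2494228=0.00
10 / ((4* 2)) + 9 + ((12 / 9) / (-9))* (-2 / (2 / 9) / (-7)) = 845 / 84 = 10.06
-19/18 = -1.06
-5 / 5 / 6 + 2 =11 / 6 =1.83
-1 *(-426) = 426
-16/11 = -1.45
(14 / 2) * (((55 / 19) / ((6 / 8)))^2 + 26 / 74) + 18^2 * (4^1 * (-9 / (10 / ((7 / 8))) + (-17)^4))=65060659334396 / 601065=108242302.14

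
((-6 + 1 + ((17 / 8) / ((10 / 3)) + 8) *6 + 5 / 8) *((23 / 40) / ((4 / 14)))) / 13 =11753 / 1600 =7.35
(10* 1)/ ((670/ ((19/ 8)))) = 19/ 536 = 0.04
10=10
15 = 15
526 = 526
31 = 31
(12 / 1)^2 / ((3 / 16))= 768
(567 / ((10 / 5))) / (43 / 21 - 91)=-11907 / 3736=-3.19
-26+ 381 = 355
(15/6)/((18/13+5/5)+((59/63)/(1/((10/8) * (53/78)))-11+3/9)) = -49140/147157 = -0.33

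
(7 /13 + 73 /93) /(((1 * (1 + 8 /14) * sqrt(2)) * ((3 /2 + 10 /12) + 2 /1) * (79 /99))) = 50400 * sqrt(2) /413881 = 0.17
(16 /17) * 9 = 144 /17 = 8.47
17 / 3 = 5.67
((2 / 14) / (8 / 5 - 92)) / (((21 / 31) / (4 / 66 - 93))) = 475385 / 2192652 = 0.22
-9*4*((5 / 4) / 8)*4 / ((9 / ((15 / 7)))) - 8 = -187 / 14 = -13.36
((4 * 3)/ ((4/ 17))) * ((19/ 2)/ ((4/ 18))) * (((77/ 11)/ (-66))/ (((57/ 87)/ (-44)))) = 31059/ 2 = 15529.50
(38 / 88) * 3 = 57 / 44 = 1.30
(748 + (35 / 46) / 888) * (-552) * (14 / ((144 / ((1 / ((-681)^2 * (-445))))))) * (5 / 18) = 213880373 / 3958411610016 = 0.00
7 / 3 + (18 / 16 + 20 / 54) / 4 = 2339 / 864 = 2.71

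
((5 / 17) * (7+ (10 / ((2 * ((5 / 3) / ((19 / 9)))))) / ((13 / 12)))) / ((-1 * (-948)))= 835 / 209508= 0.00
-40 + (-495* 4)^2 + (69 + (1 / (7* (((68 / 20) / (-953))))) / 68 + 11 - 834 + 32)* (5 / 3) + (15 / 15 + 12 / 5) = 158569176589 / 40460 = 3919159.09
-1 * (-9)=9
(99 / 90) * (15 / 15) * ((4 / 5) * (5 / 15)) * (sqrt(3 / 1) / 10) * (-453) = -1661 * sqrt(3) / 125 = -23.02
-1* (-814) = 814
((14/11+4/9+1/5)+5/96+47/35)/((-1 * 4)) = -367247/443520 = -0.83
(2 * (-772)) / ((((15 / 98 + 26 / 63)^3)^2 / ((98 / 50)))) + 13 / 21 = -747947763963396386475299 / 8105178376967175525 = -92280.23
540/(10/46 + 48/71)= 881820/1459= 604.40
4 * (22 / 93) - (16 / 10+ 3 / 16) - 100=-750259 / 7440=-100.84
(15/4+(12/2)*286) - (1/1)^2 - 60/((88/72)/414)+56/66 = -2455733/132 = -18604.04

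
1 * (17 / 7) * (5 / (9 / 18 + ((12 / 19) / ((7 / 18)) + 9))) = 3230 / 2959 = 1.09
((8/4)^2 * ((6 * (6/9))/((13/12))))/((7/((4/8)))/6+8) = 576/403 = 1.43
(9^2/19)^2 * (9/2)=59049/722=81.79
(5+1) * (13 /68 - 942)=-192129 /34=-5650.85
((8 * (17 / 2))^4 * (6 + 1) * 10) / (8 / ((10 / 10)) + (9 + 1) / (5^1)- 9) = 1496696320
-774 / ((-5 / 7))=5418 / 5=1083.60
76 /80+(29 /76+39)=7663 /190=40.33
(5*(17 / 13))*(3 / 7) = 255 / 91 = 2.80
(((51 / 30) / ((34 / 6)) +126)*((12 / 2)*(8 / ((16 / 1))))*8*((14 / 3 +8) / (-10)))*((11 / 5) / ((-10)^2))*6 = -506.82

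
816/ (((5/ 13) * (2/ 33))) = 175032/ 5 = 35006.40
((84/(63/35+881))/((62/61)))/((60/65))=27755/273668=0.10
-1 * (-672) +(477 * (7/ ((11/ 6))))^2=401442468/ 121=3317706.35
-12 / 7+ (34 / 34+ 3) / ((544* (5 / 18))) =-4017 / 2380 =-1.69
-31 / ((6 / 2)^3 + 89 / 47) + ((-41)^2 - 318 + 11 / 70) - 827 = 1816611 / 3395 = 535.08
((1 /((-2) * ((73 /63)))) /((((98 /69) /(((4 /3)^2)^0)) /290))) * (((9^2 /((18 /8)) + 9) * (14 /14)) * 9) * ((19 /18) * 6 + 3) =-333043.15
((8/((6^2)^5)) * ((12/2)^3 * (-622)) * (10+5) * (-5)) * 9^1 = 7775/648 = 12.00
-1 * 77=-77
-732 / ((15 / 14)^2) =-47824 / 75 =-637.65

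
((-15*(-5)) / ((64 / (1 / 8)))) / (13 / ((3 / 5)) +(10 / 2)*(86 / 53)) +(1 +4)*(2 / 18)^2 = 2617505 / 39273984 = 0.07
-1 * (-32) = 32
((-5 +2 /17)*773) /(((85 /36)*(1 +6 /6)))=-1154862 /1445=-799.21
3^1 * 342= 1026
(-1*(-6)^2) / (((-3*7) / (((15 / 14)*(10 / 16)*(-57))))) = -12825 / 196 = -65.43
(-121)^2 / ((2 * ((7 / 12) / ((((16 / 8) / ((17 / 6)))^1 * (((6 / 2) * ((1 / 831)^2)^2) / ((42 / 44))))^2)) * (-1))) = -226759808 / 834903706179901984449573141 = -0.00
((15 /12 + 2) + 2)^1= 5.25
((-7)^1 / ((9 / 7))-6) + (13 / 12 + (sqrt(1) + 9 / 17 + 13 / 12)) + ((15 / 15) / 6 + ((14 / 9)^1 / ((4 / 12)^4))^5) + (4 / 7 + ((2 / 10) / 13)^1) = 2210831037623291 / 69615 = 31757969369.01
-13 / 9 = -1.44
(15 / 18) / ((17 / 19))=95 / 102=0.93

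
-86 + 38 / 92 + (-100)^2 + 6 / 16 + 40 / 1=1831681 / 184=9954.79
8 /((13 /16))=128 /13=9.85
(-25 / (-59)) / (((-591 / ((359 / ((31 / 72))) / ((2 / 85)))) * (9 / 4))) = -12206000 / 1080939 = -11.29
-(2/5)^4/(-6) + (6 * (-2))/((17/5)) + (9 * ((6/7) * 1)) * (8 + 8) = 26753452/223125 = 119.90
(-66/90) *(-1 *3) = 11/5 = 2.20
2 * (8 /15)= 16 /15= 1.07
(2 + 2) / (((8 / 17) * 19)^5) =1419857 / 20284203008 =0.00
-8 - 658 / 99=-14.65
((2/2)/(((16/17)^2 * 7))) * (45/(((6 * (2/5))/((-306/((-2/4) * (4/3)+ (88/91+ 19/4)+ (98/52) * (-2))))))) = -129334725/179072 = -722.25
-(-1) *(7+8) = 15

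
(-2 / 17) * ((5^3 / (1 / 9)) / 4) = -1125 / 34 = -33.09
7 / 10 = 0.70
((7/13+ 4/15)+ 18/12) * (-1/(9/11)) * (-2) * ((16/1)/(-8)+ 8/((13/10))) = 19778/845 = 23.41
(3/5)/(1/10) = 6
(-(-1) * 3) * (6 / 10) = 9 / 5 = 1.80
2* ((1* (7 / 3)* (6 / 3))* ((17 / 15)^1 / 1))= 476 / 45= 10.58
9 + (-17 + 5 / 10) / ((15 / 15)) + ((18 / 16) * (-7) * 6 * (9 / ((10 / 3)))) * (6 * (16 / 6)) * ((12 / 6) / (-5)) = 40449 / 50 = 808.98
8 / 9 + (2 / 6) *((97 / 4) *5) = 1487 / 36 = 41.31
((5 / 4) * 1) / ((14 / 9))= 45 / 56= 0.80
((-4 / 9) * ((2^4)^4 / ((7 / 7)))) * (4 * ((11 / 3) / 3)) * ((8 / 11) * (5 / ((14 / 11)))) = -230686720 / 567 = -406854.89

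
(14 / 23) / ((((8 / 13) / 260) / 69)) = 17745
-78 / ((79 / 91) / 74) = -525252 / 79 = -6648.76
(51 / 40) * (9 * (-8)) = -459 / 5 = -91.80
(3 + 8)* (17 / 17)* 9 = 99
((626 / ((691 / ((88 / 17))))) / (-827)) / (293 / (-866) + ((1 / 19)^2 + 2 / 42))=361660762848 / 18365003327749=0.02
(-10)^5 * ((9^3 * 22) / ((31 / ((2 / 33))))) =-97200000 / 31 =-3135483.87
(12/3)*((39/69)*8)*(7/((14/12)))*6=14976/23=651.13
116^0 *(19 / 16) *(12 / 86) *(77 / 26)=4389 / 8944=0.49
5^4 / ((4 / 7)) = 4375 / 4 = 1093.75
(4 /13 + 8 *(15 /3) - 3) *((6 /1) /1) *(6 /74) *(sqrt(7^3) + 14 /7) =17460 /481 + 61110 *sqrt(7) /481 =372.44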